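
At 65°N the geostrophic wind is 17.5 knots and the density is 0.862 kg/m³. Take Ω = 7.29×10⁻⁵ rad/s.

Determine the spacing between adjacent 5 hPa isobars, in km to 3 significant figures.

Coriolis parameter at 65°N:
f = 2Ω sin φ = 2 × 7.29×10⁻⁵ × sin 65° = 1.32×10⁻⁴ s⁻¹
Wind speed in SI: 17.5 knots = 9.00 m/s
Geostrophic balance rearranged: |∂P/∂n| = f ρ V_g
|∂P/∂n| = 1.32×10⁻⁴ × 0.862 × 9.00 = 1.03×10⁻³ Pa/m
Isobar spacing: Δn = ΔP/|∂P/∂n| = 500 Pa / 1.03×10⁻³ Pa/m = 487588 m ≈ 488 km

488 km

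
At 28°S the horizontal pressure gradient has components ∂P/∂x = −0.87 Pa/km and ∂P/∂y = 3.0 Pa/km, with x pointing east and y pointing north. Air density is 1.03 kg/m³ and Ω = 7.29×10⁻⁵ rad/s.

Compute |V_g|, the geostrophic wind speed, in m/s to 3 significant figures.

44.3 m/s

Coriolis parameter at 28°S:
f = 2Ω sin φ = 2 × 7.29×10⁻⁵ × sin 28° = 6.84×10⁻⁵ s⁻¹
In the Southern Hemisphere f is negative: f = −6.84×10⁻⁵ s⁻¹.
Component geostrophic relations (x east, y north):
u_g = −(1/(fρ)) ∂P/∂y,  v_g = (1/(fρ)) ∂P/∂x
u_g = −(3.0×10⁻³)/(−6.84×10⁻⁵ × 1.03) = 42.6 m/s;  v_g = (−0.87×10⁻³)/(−6.84×10⁻⁵ × 1.03) = 12.3 m/s
|V_g| = √(u_g² + v_g²) = 44.3 m/s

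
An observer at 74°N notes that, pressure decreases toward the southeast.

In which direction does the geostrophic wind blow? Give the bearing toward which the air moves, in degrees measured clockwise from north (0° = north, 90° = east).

The pressure-gradient force points toward the southeast (bearing 135°).
Geostrophic balance: in the Northern Hemisphere the Coriolis force deflects motion to the right, so the geostrophic wind blows 90° to the right of the pressure-gradient force (low pressure on the left).
Rotating 135° by 90° clockwise gives 225° — the wind blows toward the southwest.

225°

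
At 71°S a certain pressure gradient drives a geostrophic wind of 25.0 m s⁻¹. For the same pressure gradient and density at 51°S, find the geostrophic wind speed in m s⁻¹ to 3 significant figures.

30.4 m s⁻¹

With the same pressure gradient and density, V_g ∝ 1/f ∝ 1/sin φ.
V₂ = V₁ · sin φ₁ / sin φ₂ = 25.0 × sin 71° / sin 51°
V₂ = 25.0 × 0.9455/0.7771 = 30.4 m s⁻¹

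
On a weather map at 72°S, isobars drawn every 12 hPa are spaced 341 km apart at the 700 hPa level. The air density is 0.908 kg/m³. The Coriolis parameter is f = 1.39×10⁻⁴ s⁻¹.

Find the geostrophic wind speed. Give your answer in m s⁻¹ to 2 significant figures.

28 m s⁻¹

Pressure gradient: |∂P/∂n| = 1200 Pa / 341000 m = 3.52×10⁻³ Pa/m
Geostrophic balance (pressure-gradient force = Coriolis force):
V_g = (1/(fρ)) |∂P/∂n| = 3.52×10⁻³ / (1.39×10⁻⁴ × 0.908) = 27.9 m/s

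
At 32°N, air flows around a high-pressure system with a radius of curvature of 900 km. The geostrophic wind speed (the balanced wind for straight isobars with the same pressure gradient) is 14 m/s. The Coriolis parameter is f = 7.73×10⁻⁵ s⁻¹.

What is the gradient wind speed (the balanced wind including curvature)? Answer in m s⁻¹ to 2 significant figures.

Around a high, pressure-gradient force acts outward with centrifugal, so Coriolis balances both:
fV = (1/ρ)|∂P/∂n| + V²/R  →  V² − fR·V + fR·V_g = 0
With fR = 7.73×10⁻⁵ × 900×10³ m = 69.6 m/s:
V = [fR − √((fR)² − 4 fR V_g)]/2 = [69.6 − √(69.6² − 4×69.6×14)]/2 = 19.4 m/s
Supergeostrophic (V > V_g = 14 m/s), as expected around a high.

19 m s⁻¹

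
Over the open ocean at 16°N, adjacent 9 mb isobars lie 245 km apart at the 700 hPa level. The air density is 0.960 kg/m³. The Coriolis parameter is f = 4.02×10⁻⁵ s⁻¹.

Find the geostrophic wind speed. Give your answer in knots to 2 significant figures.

Pressure gradient: |∂P/∂n| = 900 Pa / 245000 m = 3.67×10⁻³ Pa/m
Geostrophic balance (pressure-gradient force = Coriolis force):
V_g = (1/(fρ)) |∂P/∂n| = 3.67×10⁻³ / (4.02×10⁻⁵ × 0.960) = 95.2 m/s
Converting: 95.2 m/s × 1.944 = 190 knots

190 knots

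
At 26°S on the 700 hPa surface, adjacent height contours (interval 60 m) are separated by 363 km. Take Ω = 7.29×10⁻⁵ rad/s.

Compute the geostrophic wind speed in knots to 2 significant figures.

Coriolis parameter at 26°S:
f = 2Ω sin φ = 2 × 7.29×10⁻⁵ × sin 26° = 6.39×10⁻⁵ s⁻¹
Height gradient: |∂Z/∂n| = 60 m / 363000 m = 1.65×10⁻⁴
On a pressure surface, geostrophic balance gives V_g = (g/f)|∂Z/∂n|:
V_g = 9.81 × 1.65×10⁻⁴ / 6.39×10⁻⁵ = 25.4 m/s
Converting: 25.4 m/s × 1.944 = 49 knots

49 knots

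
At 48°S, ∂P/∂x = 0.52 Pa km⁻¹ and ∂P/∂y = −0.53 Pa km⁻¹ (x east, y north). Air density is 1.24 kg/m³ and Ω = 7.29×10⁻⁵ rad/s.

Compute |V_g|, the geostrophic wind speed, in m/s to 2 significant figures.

5.5 m/s

Coriolis parameter at 48°S:
f = 2Ω sin φ = 2 × 7.29×10⁻⁵ × sin 48° = 1.08×10⁻⁴ s⁻¹
In the Southern Hemisphere f is negative: f = −1.08×10⁻⁴ s⁻¹.
Component geostrophic relations (x east, y north):
u_g = −(1/(fρ)) ∂P/∂y,  v_g = (1/(fρ)) ∂P/∂x
u_g = −(−0.53×10⁻³)/(−1.08×10⁻⁴ × 1.24) = −3.94 m/s;  v_g = (0.52×10⁻³)/(−1.08×10⁻⁴ × 1.24) = −3.87 m/s
|V_g| = √(u_g² + v_g²) = 5.53 m/s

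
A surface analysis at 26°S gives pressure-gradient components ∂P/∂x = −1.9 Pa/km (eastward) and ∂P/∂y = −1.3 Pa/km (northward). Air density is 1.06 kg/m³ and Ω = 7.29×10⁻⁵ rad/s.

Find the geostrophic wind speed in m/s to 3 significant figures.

34.0 m/s

Coriolis parameter at 26°S:
f = 2Ω sin φ = 2 × 7.29×10⁻⁵ × sin 26° = 6.39×10⁻⁵ s⁻¹
In the Southern Hemisphere f is negative: f = −6.39×10⁻⁵ s⁻¹.
Component geostrophic relations (x east, y north):
u_g = −(1/(fρ)) ∂P/∂y,  v_g = (1/(fρ)) ∂P/∂x
u_g = −(−1.3×10⁻³)/(−6.39×10⁻⁵ × 1.06) = −19.2 m/s;  v_g = (−1.9×10⁻³)/(−6.39×10⁻⁵ × 1.06) = 28.0 m/s
|V_g| = √(u_g² + v_g²) = 34.0 m/s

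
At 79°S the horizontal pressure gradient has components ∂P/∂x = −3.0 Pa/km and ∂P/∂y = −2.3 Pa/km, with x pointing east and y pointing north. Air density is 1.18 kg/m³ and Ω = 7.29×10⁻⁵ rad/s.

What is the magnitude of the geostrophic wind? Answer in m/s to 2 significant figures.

22 m/s

Coriolis parameter at 79°S:
f = 2Ω sin φ = 2 × 7.29×10⁻⁵ × sin 79° = 1.43×10⁻⁴ s⁻¹
In the Southern Hemisphere f is negative: f = −1.43×10⁻⁴ s⁻¹.
Component geostrophic relations (x east, y north):
u_g = −(1/(fρ)) ∂P/∂y,  v_g = (1/(fρ)) ∂P/∂x
u_g = −(−2.3×10⁻³)/(−1.43×10⁻⁴ × 1.18) = −13.6 m/s;  v_g = (−3.0×10⁻³)/(−1.43×10⁻⁴ × 1.18) = 17.8 m/s
|V_g| = √(u_g² + v_g²) = 22.4 m/s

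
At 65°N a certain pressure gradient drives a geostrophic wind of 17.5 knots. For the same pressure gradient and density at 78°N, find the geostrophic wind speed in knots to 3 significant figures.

With the same pressure gradient and density, V_g ∝ 1/f ∝ 1/sin φ.
V₂ = V₁ · sin φ₁ / sin φ₂ = 17.5 × sin 65° / sin 78°
V₂ = 17.5 × 0.9063/0.9781 = 16.2 knots

16.2 knots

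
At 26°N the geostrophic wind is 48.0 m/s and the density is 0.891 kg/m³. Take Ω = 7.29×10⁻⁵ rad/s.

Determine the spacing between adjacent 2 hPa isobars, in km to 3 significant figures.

73.2 km

Coriolis parameter at 26°N:
f = 2Ω sin φ = 2 × 7.29×10⁻⁵ × sin 26° = 6.39×10⁻⁵ s⁻¹
Geostrophic balance rearranged: |∂P/∂n| = f ρ V_g
|∂P/∂n| = 6.39×10⁻⁵ × 0.891 × 48.0 = 2.73×10⁻³ Pa/m
Isobar spacing: Δn = ΔP/|∂P/∂n| = 200 Pa / 2.73×10⁻³ Pa/m = 73166 m ≈ 73.2 km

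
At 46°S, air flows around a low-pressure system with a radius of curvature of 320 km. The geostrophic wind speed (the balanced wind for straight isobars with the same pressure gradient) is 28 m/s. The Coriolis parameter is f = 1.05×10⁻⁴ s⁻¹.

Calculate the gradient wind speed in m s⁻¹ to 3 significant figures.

Around a low, centrifugal force acts outward with Coriolis, so pressure-gradient force balances both:
(1/ρ)|∂P/∂n| = fV + V²/R  →  V² + fR·V − fR·V_g = 0
With fR = 1.05×10⁻⁴ × 320×10³ m = 33.6 m/s:
V = [−fR + √((fR)² + 4 fR V_g)]/2 = [−33.6 + √(33.6² + 4×33.6×28)]/2 = 18.2 m/s
Subgeostrophic (V < V_g = 28 m/s), as expected around a low.

18.2 m s⁻¹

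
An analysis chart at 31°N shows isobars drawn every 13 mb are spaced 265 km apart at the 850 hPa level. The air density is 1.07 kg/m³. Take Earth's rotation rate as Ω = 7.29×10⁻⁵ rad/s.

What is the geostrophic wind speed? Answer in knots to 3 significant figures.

119 knots

Coriolis parameter at 31°N:
f = 2Ω sin φ = 2 × 7.29×10⁻⁵ × sin 31° = 7.51×10⁻⁵ s⁻¹
Pressure gradient: |∂P/∂n| = 1300 Pa / 265000 m = 4.91×10⁻³ Pa/m
Geostrophic balance (pressure-gradient force = Coriolis force):
V_g = (1/(fρ)) |∂P/∂n| = 4.91×10⁻³ / (7.51×10⁻⁵ × 1.07) = 61.1 m/s
Converting: 61.1 m/s × 1.944 = 119 knots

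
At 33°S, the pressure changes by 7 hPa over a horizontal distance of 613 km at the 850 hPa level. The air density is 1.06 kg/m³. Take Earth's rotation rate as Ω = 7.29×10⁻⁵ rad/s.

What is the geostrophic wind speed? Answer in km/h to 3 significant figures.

48.8 km/h

Coriolis parameter at 33°S:
f = 2Ω sin φ = 2 × 7.29×10⁻⁵ × sin 33° = 7.94×10⁻⁵ s⁻¹
Pressure gradient: |∂P/∂n| = 700 Pa / 613000 m = 1.14×10⁻³ Pa/m
Geostrophic balance (pressure-gradient force = Coriolis force):
V_g = (1/(fρ)) |∂P/∂n| = 1.14×10⁻³ / (7.94×10⁻⁵ × 1.06) = 13.6 m/s
Converting: 13.6 m/s × 3.6 = 48.8 km/h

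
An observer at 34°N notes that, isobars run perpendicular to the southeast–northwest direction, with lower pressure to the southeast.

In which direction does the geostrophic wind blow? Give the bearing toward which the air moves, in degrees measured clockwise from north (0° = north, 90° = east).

225°

The pressure-gradient force points toward the southeast (bearing 135°).
Geostrophic balance: in the Northern Hemisphere the Coriolis force deflects motion to the right, so the geostrophic wind blows 90° to the right of the pressure-gradient force (low pressure on the left).
Rotating 135° by 90° clockwise gives 225° — the wind blows toward the southwest.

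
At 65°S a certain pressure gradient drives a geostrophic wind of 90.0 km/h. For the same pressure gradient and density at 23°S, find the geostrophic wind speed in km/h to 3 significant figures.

With the same pressure gradient and density, V_g ∝ 1/f ∝ 1/sin φ.
V₂ = V₁ · sin φ₁ / sin φ₂ = 90.0 × sin 65° / sin 23°
V₂ = 90.0 × 0.9063/0.3907 = 209 km/h

209 km/h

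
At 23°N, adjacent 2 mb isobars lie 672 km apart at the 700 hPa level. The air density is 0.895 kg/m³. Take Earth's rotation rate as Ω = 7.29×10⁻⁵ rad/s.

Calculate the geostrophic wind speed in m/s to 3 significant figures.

5.84 m/s

Coriolis parameter at 23°N:
f = 2Ω sin φ = 2 × 7.29×10⁻⁵ × sin 23° = 5.70×10⁻⁵ s⁻¹
Pressure gradient: |∂P/∂n| = 200 Pa / 672000 m = 2.98×10⁻⁴ Pa/m
Geostrophic balance (pressure-gradient force = Coriolis force):
V_g = (1/(fρ)) |∂P/∂n| = 2.98×10⁻⁴ / (5.70×10⁻⁵ × 0.895) = 5.84 m/s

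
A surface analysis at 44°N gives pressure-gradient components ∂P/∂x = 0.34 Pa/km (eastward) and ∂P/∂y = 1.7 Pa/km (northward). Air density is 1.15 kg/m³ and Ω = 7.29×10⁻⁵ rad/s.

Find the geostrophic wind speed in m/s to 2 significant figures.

Coriolis parameter at 44°N:
f = 2Ω sin φ = 2 × 7.29×10⁻⁵ × sin 44° = 1.01×10⁻⁴ s⁻¹
Component geostrophic relations (x east, y north):
u_g = −(1/(fρ)) ∂P/∂y,  v_g = (1/(fρ)) ∂P/∂x
u_g = −(1.7×10⁻³)/(1.01×10⁻⁴ × 1.15) = −14.6 m/s;  v_g = (0.34×10⁻³)/(1.01×10⁻⁴ × 1.15) = 2.92 m/s
|V_g| = √(u_g² + v_g²) = 14.9 m/s

15 m/s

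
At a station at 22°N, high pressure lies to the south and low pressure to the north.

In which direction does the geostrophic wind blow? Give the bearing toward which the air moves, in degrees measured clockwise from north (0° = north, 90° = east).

090°

The pressure-gradient force points toward the north (bearing 000°).
Geostrophic balance: in the Northern Hemisphere the Coriolis force deflects motion to the right, so the geostrophic wind blows 90° to the right of the pressure-gradient force (low pressure on the left).
Rotating 000° by 90° clockwise gives 090° — the wind blows toward the east.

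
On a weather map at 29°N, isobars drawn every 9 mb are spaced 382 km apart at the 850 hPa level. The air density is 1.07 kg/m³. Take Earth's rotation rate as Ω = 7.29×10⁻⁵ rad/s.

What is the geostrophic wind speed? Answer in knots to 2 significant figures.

61 knots

Coriolis parameter at 29°N:
f = 2Ω sin φ = 2 × 7.29×10⁻⁵ × sin 29° = 7.07×10⁻⁵ s⁻¹
Pressure gradient: |∂P/∂n| = 900 Pa / 382000 m = 2.36×10⁻³ Pa/m
Geostrophic balance (pressure-gradient force = Coriolis force):
V_g = (1/(fρ)) |∂P/∂n| = 2.36×10⁻³ / (7.07×10⁻⁵ × 1.07) = 31.2 m/s
Converting: 31.2 m/s × 1.944 = 61 knots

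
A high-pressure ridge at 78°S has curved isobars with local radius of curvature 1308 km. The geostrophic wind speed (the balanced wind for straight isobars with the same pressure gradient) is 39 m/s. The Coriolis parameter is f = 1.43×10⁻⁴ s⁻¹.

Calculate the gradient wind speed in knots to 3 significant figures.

Around a high, pressure-gradient force acts outward with centrifugal, so Coriolis balances both:
fV = (1/ρ)|∂P/∂n| + V²/R  →  V² − fR·V + fR·V_g = 0
With fR = 1.43×10⁻⁴ × 1308×10³ m = 187 m/s:
V = [fR − √((fR)² − 4 fR V_g)]/2 = [187 − √(187² − 4×187×39)]/2 = 55.4 m/s
Supergeostrophic (V > V_g = 39 m/s), as expected around a high.
Converting: 55.4 m/s × 1.944 = 108 knots

108 knots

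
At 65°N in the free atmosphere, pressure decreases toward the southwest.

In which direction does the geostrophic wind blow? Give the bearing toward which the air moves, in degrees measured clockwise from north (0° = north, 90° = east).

The pressure-gradient force points toward the southwest (bearing 225°).
Geostrophic balance: in the Northern Hemisphere the Coriolis force deflects motion to the right, so the geostrophic wind blows 90° to the right of the pressure-gradient force (low pressure on the left).
Rotating 225° by 90° clockwise gives 315° — the wind blows toward the northwest.

315°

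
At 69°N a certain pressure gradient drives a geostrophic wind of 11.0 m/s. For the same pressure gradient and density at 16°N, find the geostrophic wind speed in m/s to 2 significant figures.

37 m/s

With the same pressure gradient and density, V_g ∝ 1/f ∝ 1/sin φ.
V₂ = V₁ · sin φ₁ / sin φ₂ = 11.0 × sin 69° / sin 16°
V₂ = 11.0 × 0.9336/0.2756 = 37 m/s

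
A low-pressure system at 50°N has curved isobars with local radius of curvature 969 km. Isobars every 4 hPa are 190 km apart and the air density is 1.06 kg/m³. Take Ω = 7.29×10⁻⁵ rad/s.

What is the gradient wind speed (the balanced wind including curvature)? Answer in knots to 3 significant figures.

30.2 knots

Coriolis parameter at 50°N:
f = 2Ω sin φ = 2 × 7.29×10⁻⁵ × sin 50° = 1.12×10⁻⁴ s⁻¹
Pressure gradient: |∂P/∂n| = 400 Pa / 190000 m = 2.11×10⁻³ Pa/m
Geostrophic speed: V_g = |∂P/∂n|/(fρ) = 2.11×10⁻³/(1.12×10⁻⁴ × 1.06) = 17.8 m/s
Around a low, centrifugal force acts outward with Coriolis, so pressure-gradient force balances both:
(1/ρ)|∂P/∂n| = fV + V²/R  →  V² + fR·V − fR·V_g = 0
With fR = 1.12×10⁻⁴ × 969×10³ m = 108 m/s:
V = [−fR + √((fR)² + 4 fR V_g)]/2 = [−108 + √(108² + 4×108×17.8)]/2 = 15.5 m/s
Subgeostrophic (V < V_g = 17.8 m/s), as expected around a low.
Converting: 15.5 m/s × 1.944 = 30.2 knots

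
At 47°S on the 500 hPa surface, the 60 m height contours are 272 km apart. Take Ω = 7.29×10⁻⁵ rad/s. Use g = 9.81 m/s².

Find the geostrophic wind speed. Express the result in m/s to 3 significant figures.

20.3 m/s

Coriolis parameter at 47°S:
f = 2Ω sin φ = 2 × 7.29×10⁻⁵ × sin 47° = 1.07×10⁻⁴ s⁻¹
Height gradient: |∂Z/∂n| = 60 m / 272000 m = 2.21×10⁻⁴
On a pressure surface, geostrophic balance gives V_g = (g/f)|∂Z/∂n|:
V_g = 9.81 × 2.21×10⁻⁴ / 1.07×10⁻⁴ = 20.3 m/s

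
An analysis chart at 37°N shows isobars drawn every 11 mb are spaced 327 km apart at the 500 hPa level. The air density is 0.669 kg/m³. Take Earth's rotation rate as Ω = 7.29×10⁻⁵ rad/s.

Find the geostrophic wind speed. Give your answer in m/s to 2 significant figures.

57 m/s

Coriolis parameter at 37°N:
f = 2Ω sin φ = 2 × 7.29×10⁻⁵ × sin 37° = 8.77×10⁻⁵ s⁻¹
Pressure gradient: |∂P/∂n| = 1100 Pa / 327000 m = 3.36×10⁻³ Pa/m
Geostrophic balance (pressure-gradient force = Coriolis force):
V_g = (1/(fρ)) |∂P/∂n| = 3.36×10⁻³ / (8.77×10⁻⁵ × 0.669) = 57.3 m/s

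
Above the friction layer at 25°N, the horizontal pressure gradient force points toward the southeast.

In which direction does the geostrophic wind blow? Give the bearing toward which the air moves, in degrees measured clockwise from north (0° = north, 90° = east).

The pressure-gradient force points toward the southeast (bearing 135°).
Geostrophic balance: in the Northern Hemisphere the Coriolis force deflects motion to the right, so the geostrophic wind blows 90° to the right of the pressure-gradient force (low pressure on the left).
Rotating 135° by 90° clockwise gives 225° — the wind blows toward the southwest.

225°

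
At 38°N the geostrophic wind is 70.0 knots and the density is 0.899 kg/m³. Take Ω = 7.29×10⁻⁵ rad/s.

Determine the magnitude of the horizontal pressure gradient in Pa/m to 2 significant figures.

2.9×10⁻³ Pa/m

Coriolis parameter at 38°N:
f = 2Ω sin φ = 2 × 7.29×10⁻⁵ × sin 38° = 8.98×10⁻⁵ s⁻¹
Wind speed in SI: 70.0 knots = 36.0 m/s
Geostrophic balance rearranged: |∂P/∂n| = f ρ V_g
|∂P/∂n| = 8.98×10⁻⁵ × 0.899 × 36.0 = 2.91×10⁻³ Pa/m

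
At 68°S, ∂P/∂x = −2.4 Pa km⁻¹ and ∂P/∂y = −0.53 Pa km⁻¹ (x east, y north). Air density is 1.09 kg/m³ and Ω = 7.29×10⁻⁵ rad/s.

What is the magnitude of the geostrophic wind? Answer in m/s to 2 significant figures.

Coriolis parameter at 68°S:
f = 2Ω sin φ = 2 × 7.29×10⁻⁵ × sin 68° = 1.35×10⁻⁴ s⁻¹
In the Southern Hemisphere f is negative: f = −1.35×10⁻⁴ s⁻¹.
Component geostrophic relations (x east, y north):
u_g = −(1/(fρ)) ∂P/∂y,  v_g = (1/(fρ)) ∂P/∂x
u_g = −(−0.53×10⁻³)/(−1.35×10⁻⁴ × 1.09) = −3.60 m/s;  v_g = (−2.4×10⁻³)/(−1.35×10⁻⁴ × 1.09) = 16.3 m/s
|V_g| = √(u_g² + v_g²) = 16.7 m/s

17 m/s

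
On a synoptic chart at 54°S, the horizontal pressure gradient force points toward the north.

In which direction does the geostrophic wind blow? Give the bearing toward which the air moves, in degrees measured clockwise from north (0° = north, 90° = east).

The pressure-gradient force points toward the north (bearing 000°).
Geostrophic balance: in the Southern Hemisphere the Coriolis force deflects motion to the left, so the geostrophic wind blows 90° to the left of the pressure-gradient force (low pressure on the right).
Rotating 000° by 90° counterclockwise gives 270° — the wind blows toward the west.

270°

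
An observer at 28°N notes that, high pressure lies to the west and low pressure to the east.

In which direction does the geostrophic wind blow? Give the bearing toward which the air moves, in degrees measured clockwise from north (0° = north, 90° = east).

180°

The pressure-gradient force points toward the east (bearing 090°).
Geostrophic balance: in the Northern Hemisphere the Coriolis force deflects motion to the right, so the geostrophic wind blows 90° to the right of the pressure-gradient force (low pressure on the left).
Rotating 090° by 90° clockwise gives 180° — the wind blows toward the south.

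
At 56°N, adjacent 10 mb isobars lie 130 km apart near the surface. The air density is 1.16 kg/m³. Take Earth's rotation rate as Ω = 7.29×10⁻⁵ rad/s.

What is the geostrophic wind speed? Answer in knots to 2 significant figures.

Coriolis parameter at 56°N:
f = 2Ω sin φ = 2 × 7.29×10⁻⁵ × sin 56° = 1.21×10⁻⁴ s⁻¹
Pressure gradient: |∂P/∂n| = 1000 Pa / 130000 m = 7.69×10⁻³ Pa/m
Geostrophic balance (pressure-gradient force = Coriolis force):
V_g = (1/(fρ)) |∂P/∂n| = 7.69×10⁻³ / (1.21×10⁻⁴ × 1.16) = 54.9 m/s
Converting: 54.9 m/s × 1.944 = 110 knots

110 knots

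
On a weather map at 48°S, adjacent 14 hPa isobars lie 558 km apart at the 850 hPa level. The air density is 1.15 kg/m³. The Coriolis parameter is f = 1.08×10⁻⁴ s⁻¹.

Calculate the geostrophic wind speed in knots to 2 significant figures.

Pressure gradient: |∂P/∂n| = 1400 Pa / 558000 m = 2.51×10⁻³ Pa/m
Geostrophic balance (pressure-gradient force = Coriolis force):
V_g = (1/(fρ)) |∂P/∂n| = 2.51×10⁻³ / (1.08×10⁻⁴ × 1.15) = 20.2 m/s
Converting: 20.2 m/s × 1.944 = 39 knots

39 knots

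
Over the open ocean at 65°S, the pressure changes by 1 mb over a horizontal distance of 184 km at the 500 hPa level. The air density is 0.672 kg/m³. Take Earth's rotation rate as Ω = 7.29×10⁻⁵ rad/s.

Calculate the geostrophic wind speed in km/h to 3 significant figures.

Coriolis parameter at 65°S:
f = 2Ω sin φ = 2 × 7.29×10⁻⁵ × sin 65° = 1.32×10⁻⁴ s⁻¹
Pressure gradient: |∂P/∂n| = 100 Pa / 184000 m = 5.43×10⁻⁴ Pa/m
Geostrophic balance (pressure-gradient force = Coriolis force):
V_g = (1/(fρ)) |∂P/∂n| = 5.43×10⁻⁴ / (1.32×10⁻⁴ × 0.672) = 6.12 m/s
Converting: 6.12 m/s × 3.6 = 22.0 km/h

22.0 km/h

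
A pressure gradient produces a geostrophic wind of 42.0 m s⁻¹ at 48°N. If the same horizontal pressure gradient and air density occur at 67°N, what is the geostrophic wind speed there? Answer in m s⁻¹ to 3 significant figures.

33.9 m s⁻¹

With the same pressure gradient and density, V_g ∝ 1/f ∝ 1/sin φ.
V₂ = V₁ · sin φ₁ / sin φ₂ = 42.0 × sin 48° / sin 67°
V₂ = 42.0 × 0.7431/0.9205 = 33.9 m s⁻¹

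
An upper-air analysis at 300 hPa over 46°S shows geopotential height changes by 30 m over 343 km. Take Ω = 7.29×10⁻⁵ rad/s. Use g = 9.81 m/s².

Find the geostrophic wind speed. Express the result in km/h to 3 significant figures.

Coriolis parameter at 46°S:
f = 2Ω sin φ = 2 × 7.29×10⁻⁵ × sin 46° = 1.05×10⁻⁴ s⁻¹
Height gradient: |∂Z/∂n| = 30 m / 343000 m = 8.75×10⁻⁵
On a pressure surface, geostrophic balance gives V_g = (g/f)|∂Z/∂n|:
V_g = 9.81 × 8.75×10⁻⁵ / 1.05×10⁻⁴ = 8.18 m/s
Converting: 8.18 m/s × 3.6 = 29.5 km/h

29.5 km/h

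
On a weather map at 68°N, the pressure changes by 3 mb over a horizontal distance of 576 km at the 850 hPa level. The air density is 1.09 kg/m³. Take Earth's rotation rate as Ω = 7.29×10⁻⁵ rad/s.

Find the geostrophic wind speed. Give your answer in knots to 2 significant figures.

6.9 knots

Coriolis parameter at 68°N:
f = 2Ω sin φ = 2 × 7.29×10⁻⁵ × sin 68° = 1.35×10⁻⁴ s⁻¹
Pressure gradient: |∂P/∂n| = 300 Pa / 576000 m = 5.21×10⁻⁴ Pa/m
Geostrophic balance (pressure-gradient force = Coriolis force):
V_g = (1/(fρ)) |∂P/∂n| = 5.21×10⁻⁴ / (1.35×10⁻⁴ × 1.09) = 3.53 m/s
Converting: 3.53 m/s × 1.944 = 6.9 knots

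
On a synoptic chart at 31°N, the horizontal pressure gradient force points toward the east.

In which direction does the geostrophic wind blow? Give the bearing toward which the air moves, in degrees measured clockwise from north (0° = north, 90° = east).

180°

The pressure-gradient force points toward the east (bearing 090°).
Geostrophic balance: in the Northern Hemisphere the Coriolis force deflects motion to the right, so the geostrophic wind blows 90° to the right of the pressure-gradient force (low pressure on the left).
Rotating 090° by 90° clockwise gives 180° — the wind blows toward the south.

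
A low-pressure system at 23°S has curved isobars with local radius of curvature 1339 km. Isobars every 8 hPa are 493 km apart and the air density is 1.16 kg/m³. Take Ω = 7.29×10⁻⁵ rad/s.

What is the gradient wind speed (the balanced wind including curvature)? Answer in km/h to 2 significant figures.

70 km/h

Coriolis parameter at 23°S:
f = 2Ω sin φ = 2 × 7.29×10⁻⁵ × sin 23° = 5.70×10⁻⁵ s⁻¹
Pressure gradient: |∂P/∂n| = 800 Pa / 493000 m = 1.62×10⁻³ Pa/m
Geostrophic speed: V_g = |∂P/∂n|/(fρ) = 1.62×10⁻³/(5.70×10⁻⁵ × 1.16) = 24.6 m/s
Around a low, centrifugal force acts outward with Coriolis, so pressure-gradient force balances both:
(1/ρ)|∂P/∂n| = fV + V²/R  →  V² + fR·V − fR·V_g = 0
With fR = 5.70×10⁻⁵ × 1339×10³ m = 76.3 m/s:
V = [−fR + √((fR)² + 4 fR V_g)]/2 = [−76.3 + √(76.3² + 4×76.3×24.6)]/2 = 19.5 m/s
Subgeostrophic (V < V_g = 24.6 m/s), as expected around a low.
Converting: 19.5 m/s × 3.6 = 70 km/h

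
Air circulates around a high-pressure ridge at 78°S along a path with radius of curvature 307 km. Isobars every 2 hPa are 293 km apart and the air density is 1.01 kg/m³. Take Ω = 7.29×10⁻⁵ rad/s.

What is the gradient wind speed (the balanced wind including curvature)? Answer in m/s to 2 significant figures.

Coriolis parameter at 78°S:
f = 2Ω sin φ = 2 × 7.29×10⁻⁵ × sin 78° = 1.43×10⁻⁴ s⁻¹
Pressure gradient: |∂P/∂n| = 200 Pa / 293000 m = 6.83×10⁻⁴ Pa/m
Geostrophic speed: V_g = |∂P/∂n|/(fρ) = 6.83×10⁻⁴/(1.43×10⁻⁴ × 1.01) = 4.74 m/s
Around a high, pressure-gradient force acts outward with centrifugal, so Coriolis balances both:
fV = (1/ρ)|∂P/∂n| + V²/R  →  V² − fR·V + fR·V_g = 0
With fR = 1.43×10⁻⁴ × 307×10³ m = 43.8 m/s:
V = [fR − √((fR)² − 4 fR V_g)]/2 = [43.8 − √(43.8² − 4×43.8×4.74)]/2 = 5.41 m/s
Supergeostrophic (V > V_g = 4.74 m/s), as expected around a high.

5.4 m/s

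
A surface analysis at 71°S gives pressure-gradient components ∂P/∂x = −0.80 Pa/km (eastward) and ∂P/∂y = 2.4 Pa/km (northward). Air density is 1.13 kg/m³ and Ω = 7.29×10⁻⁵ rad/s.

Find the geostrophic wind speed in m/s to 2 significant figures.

Coriolis parameter at 71°S:
f = 2Ω sin φ = 2 × 7.29×10⁻⁵ × sin 71° = 1.38×10⁻⁴ s⁻¹
In the Southern Hemisphere f is negative: f = −1.38×10⁻⁴ s⁻¹.
Component geostrophic relations (x east, y north):
u_g = −(1/(fρ)) ∂P/∂y,  v_g = (1/(fρ)) ∂P/∂x
u_g = −(2.4×10⁻³)/(−1.38×10⁻⁴ × 1.13) = 15.4 m/s;  v_g = (−0.80×10⁻³)/(−1.38×10⁻⁴ × 1.13) = 5.14 m/s
|V_g| = √(u_g² + v_g²) = 16.2 m/s

16 m/s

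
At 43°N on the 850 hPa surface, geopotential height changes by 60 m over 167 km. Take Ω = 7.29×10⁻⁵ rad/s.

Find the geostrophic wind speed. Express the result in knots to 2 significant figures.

69 knots

Coriolis parameter at 43°N:
f = 2Ω sin φ = 2 × 7.29×10⁻⁵ × sin 43° = 9.94×10⁻⁵ s⁻¹
Height gradient: |∂Z/∂n| = 60 m / 167000 m = 3.59×10⁻⁴
On a pressure surface, geostrophic balance gives V_g = (g/f)|∂Z/∂n|:
V_g = 9.81 × 3.59×10⁻⁴ / 9.94×10⁻⁵ = 35.4 m/s
Converting: 35.4 m/s × 1.944 = 69 knots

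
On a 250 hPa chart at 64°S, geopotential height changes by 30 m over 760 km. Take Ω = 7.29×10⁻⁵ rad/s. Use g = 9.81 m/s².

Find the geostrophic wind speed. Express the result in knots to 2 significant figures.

5.7 knots

Coriolis parameter at 64°S:
f = 2Ω sin φ = 2 × 7.29×10⁻⁵ × sin 64° = 1.31×10⁻⁴ s⁻¹
Height gradient: |∂Z/∂n| = 30 m / 760000 m = 3.95×10⁻⁵
On a pressure surface, geostrophic balance gives V_g = (g/f)|∂Z/∂n|:
V_g = 9.81 × 3.95×10⁻⁵ / 1.31×10⁻⁴ = 2.96 m/s
Converting: 2.96 m/s × 1.944 = 5.7 knots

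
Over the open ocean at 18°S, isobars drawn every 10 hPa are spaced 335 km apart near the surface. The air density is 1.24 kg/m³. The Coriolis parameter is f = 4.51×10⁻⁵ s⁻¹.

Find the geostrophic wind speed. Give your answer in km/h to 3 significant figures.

Pressure gradient: |∂P/∂n| = 1000 Pa / 335000 m = 2.99×10⁻³ Pa/m
Geostrophic balance (pressure-gradient force = Coriolis force):
V_g = (1/(fρ)) |∂P/∂n| = 2.99×10⁻³ / (4.51×10⁻⁵ × 1.24) = 53.4 m/s
Converting: 53.4 m/s × 3.6 = 192 km/h

192 km/h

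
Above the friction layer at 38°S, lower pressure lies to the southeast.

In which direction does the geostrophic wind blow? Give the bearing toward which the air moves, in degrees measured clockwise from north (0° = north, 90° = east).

045°

The pressure-gradient force points toward the southeast (bearing 135°).
Geostrophic balance: in the Southern Hemisphere the Coriolis force deflects motion to the left, so the geostrophic wind blows 90° to the left of the pressure-gradient force (low pressure on the right).
Rotating 135° by 90° counterclockwise gives 045° — the wind blows toward the northeast.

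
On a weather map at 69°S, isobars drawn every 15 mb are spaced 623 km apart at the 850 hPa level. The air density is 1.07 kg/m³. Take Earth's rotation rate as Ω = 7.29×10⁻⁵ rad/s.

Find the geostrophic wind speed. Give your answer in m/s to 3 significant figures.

Coriolis parameter at 69°S:
f = 2Ω sin φ = 2 × 7.29×10⁻⁵ × sin 69° = 1.36×10⁻⁴ s⁻¹
Pressure gradient: |∂P/∂n| = 1500 Pa / 623000 m = 2.41×10⁻³ Pa/m
Geostrophic balance (pressure-gradient force = Coriolis force):
V_g = (1/(fρ)) |∂P/∂n| = 2.41×10⁻³ / (1.36×10⁻⁴ × 1.07) = 16.5 m/s

16.5 m/s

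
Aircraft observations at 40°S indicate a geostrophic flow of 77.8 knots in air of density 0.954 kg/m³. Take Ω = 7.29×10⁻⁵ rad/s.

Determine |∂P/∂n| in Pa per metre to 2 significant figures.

3.6×10⁻³ Pa/m

Coriolis parameter at 40°S:
f = 2Ω sin φ = 2 × 7.29×10⁻⁵ × sin 40° = 9.37×10⁻⁵ s⁻¹
Wind speed in SI: 77.8 knots = 40.0 m/s
Geostrophic balance rearranged: |∂P/∂n| = f ρ V_g
|∂P/∂n| = 9.37×10⁻⁵ × 0.954 × 40.0 = 3.58×10⁻³ Pa/m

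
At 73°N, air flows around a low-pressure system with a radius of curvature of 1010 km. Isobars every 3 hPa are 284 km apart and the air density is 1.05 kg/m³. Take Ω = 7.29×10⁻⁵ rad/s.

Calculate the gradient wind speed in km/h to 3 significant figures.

Coriolis parameter at 73°N:
f = 2Ω sin φ = 2 × 7.29×10⁻⁵ × sin 73° = 1.39×10⁻⁴ s⁻¹
Pressure gradient: |∂P/∂n| = 300 Pa / 284000 m = 1.06×10⁻³ Pa/m
Geostrophic speed: V_g = |∂P/∂n|/(fρ) = 1.06×10⁻³/(1.39×10⁻⁴ × 1.05) = 7.22 m/s
Around a low, centrifugal force acts outward with Coriolis, so pressure-gradient force balances both:
(1/ρ)|∂P/∂n| = fV + V²/R  →  V² + fR·V − fR·V_g = 0
With fR = 1.39×10⁻⁴ × 1010×10³ m = 141 m/s:
V = [−fR + √((fR)² + 4 fR V_g)]/2 = [−141 + √(141² + 4×141×7.22)]/2 = 6.88 m/s
Subgeostrophic (V < V_g = 7.22 m/s), as expected around a low.
Converting: 6.88 m/s × 3.6 = 24.8 km/h

24.8 km/h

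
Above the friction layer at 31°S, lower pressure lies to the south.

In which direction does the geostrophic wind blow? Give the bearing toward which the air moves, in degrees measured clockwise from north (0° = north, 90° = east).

090°

The pressure-gradient force points toward the south (bearing 180°).
Geostrophic balance: in the Southern Hemisphere the Coriolis force deflects motion to the left, so the geostrophic wind blows 90° to the left of the pressure-gradient force (low pressure on the right).
Rotating 180° by 90° counterclockwise gives 090° — the wind blows toward the east.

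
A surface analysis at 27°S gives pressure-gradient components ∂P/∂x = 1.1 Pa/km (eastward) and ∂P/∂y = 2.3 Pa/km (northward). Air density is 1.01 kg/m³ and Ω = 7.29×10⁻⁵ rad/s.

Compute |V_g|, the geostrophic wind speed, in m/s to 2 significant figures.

Coriolis parameter at 27°S:
f = 2Ω sin φ = 2 × 7.29×10⁻⁵ × sin 27° = 6.62×10⁻⁵ s⁻¹
In the Southern Hemisphere f is negative: f = −6.62×10⁻⁵ s⁻¹.
Component geostrophic relations (x east, y north):
u_g = −(1/(fρ)) ∂P/∂y,  v_g = (1/(fρ)) ∂P/∂x
u_g = −(2.3×10⁻³)/(−6.62×10⁻⁵ × 1.01) = 34.4 m/s;  v_g = (1.1×10⁻³)/(−6.62×10⁻⁵ × 1.01) = −16.5 m/s
|V_g| = √(u_g² + v_g²) = 38.1 m/s

38 m/s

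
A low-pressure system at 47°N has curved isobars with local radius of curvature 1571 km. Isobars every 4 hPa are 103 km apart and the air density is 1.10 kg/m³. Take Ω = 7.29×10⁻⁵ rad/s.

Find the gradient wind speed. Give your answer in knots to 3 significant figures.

55.1 knots

Coriolis parameter at 47°N:
f = 2Ω sin φ = 2 × 7.29×10⁻⁵ × sin 47° = 1.07×10⁻⁴ s⁻¹
Pressure gradient: |∂P/∂n| = 400 Pa / 103000 m = 3.88×10⁻³ Pa/m
Geostrophic speed: V_g = |∂P/∂n|/(fρ) = 3.88×10⁻³/(1.07×10⁻⁴ × 1.10) = 33.1 m/s
Around a low, centrifugal force acts outward with Coriolis, so pressure-gradient force balances both:
(1/ρ)|∂P/∂n| = fV + V²/R  →  V² + fR·V − fR·V_g = 0
With fR = 1.07×10⁻⁴ × 1571×10³ m = 168 m/s:
V = [−fR + √((fR)² + 4 fR V_g)]/2 = [−168 + √(168² + 4×168×33.1)]/2 = 28.3 m/s
Subgeostrophic (V < V_g = 33.1 m/s), as expected around a low.
Converting: 28.3 m/s × 1.944 = 55.1 knots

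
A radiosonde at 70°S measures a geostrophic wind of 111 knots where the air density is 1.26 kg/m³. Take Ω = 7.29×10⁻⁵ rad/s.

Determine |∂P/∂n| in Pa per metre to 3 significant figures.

9.86×10⁻³ Pa/m

Coriolis parameter at 70°S:
f = 2Ω sin φ = 2 × 7.29×10⁻⁵ × sin 70° = 1.37×10⁻⁴ s⁻¹
Wind speed in SI: 111 knots = 57.1 m/s
Geostrophic balance rearranged: |∂P/∂n| = f ρ V_g
|∂P/∂n| = 1.37×10⁻⁴ × 1.26 × 57.1 = 9.86×10⁻³ Pa/m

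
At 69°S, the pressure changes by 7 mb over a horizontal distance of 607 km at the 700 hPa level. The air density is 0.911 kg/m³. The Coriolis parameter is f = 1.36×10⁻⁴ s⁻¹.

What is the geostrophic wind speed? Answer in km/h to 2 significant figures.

Pressure gradient: |∂P/∂n| = 700 Pa / 607000 m = 1.15×10⁻³ Pa/m
Geostrophic balance (pressure-gradient force = Coriolis force):
V_g = (1/(fρ)) |∂P/∂n| = 1.15×10⁻³ / (1.36×10⁻⁴ × 0.911) = 9.31 m/s
Converting: 9.31 m/s × 3.6 = 34 km/h

34 km/h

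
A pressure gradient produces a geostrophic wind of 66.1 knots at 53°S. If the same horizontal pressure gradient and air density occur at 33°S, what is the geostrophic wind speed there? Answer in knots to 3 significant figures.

96.9 knots

With the same pressure gradient and density, V_g ∝ 1/f ∝ 1/sin φ.
V₂ = V₁ · sin φ₁ / sin φ₂ = 66.1 × sin 53° / sin 33°
V₂ = 66.1 × 0.7986/0.5446 = 96.9 knots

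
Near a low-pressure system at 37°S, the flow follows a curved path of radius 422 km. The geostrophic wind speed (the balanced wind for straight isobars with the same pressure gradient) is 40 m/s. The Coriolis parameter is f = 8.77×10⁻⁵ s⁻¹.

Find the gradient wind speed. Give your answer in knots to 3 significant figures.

47.0 knots

Around a low, centrifugal force acts outward with Coriolis, so pressure-gradient force balances both:
(1/ρ)|∂P/∂n| = fV + V²/R  →  V² + fR·V − fR·V_g = 0
With fR = 8.77×10⁻⁵ × 422×10³ m = 37.0 m/s:
V = [−fR + √((fR)² + 4 fR V_g)]/2 = [−37.0 + √(37.0² + 4×37.0×40)]/2 = 24.2 m/s
Subgeostrophic (V < V_g = 40 m/s), as expected around a low.
Converting: 24.2 m/s × 1.944 = 47.0 knots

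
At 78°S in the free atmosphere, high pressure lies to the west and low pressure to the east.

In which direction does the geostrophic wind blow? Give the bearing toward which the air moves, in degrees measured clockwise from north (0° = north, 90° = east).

000°

The pressure-gradient force points toward the east (bearing 090°).
Geostrophic balance: in the Southern Hemisphere the Coriolis force deflects motion to the left, so the geostrophic wind blows 90° to the left of the pressure-gradient force (low pressure on the right).
Rotating 090° by 90° counterclockwise gives 000° — the wind blows toward the north.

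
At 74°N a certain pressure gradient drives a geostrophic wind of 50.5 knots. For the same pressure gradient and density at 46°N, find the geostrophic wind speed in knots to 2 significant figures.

67 knots

With the same pressure gradient and density, V_g ∝ 1/f ∝ 1/sin φ.
V₂ = V₁ · sin φ₁ / sin φ₂ = 50.5 × sin 74° / sin 46°
V₂ = 50.5 × 0.9613/0.7193 = 67 knots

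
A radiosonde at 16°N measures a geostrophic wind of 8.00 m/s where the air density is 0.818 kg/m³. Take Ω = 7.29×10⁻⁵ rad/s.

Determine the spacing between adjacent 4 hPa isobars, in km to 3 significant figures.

Coriolis parameter at 16°N:
f = 2Ω sin φ = 2 × 7.29×10⁻⁵ × sin 16° = 4.02×10⁻⁵ s⁻¹
Geostrophic balance rearranged: |∂P/∂n| = f ρ V_g
|∂P/∂n| = 4.02×10⁻⁵ × 0.818 × 8.00 = 2.63×10⁻⁴ Pa/m
Isobar spacing: Δn = ΔP/|∂P/∂n| = 400 Pa / 2.63×10⁻⁴ Pa/m = 1520972 m ≈ 1520 km

1520 km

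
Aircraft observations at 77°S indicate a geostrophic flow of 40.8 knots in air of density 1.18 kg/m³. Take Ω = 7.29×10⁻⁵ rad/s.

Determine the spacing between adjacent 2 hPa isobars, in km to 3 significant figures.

Coriolis parameter at 77°S:
f = 2Ω sin φ = 2 × 7.29×10⁻⁵ × sin 77° = 1.42×10⁻⁴ s⁻¹
Wind speed in SI: 40.8 knots = 21.0 m/s
Geostrophic balance rearranged: |∂P/∂n| = f ρ V_g
|∂P/∂n| = 1.42×10⁻⁴ × 1.18 × 21.0 = 3.52×10⁻³ Pa/m
Isobar spacing: Δn = ΔP/|∂P/∂n| = 200 Pa / 3.52×10⁻³ Pa/m = 56842 m ≈ 56.8 km

56.8 km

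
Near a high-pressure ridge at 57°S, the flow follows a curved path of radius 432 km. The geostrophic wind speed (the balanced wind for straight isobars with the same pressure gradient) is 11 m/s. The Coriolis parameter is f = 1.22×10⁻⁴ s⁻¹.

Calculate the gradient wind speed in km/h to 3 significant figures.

Around a high, pressure-gradient force acts outward with centrifugal, so Coriolis balances both:
fV = (1/ρ)|∂P/∂n| + V²/R  →  V² − fR·V + fR·V_g = 0
With fR = 1.22×10⁻⁴ × 432×10³ m = 52.7 m/s:
V = [fR − √((fR)² − 4 fR V_g)]/2 = [52.7 − √(52.7² − 4×52.7×11)]/2 = 15.6 m/s
Supergeostrophic (V > V_g = 11 m/s), as expected around a high.
Converting: 15.6 m/s × 3.6 = 56.3 km/h

56.3 km/h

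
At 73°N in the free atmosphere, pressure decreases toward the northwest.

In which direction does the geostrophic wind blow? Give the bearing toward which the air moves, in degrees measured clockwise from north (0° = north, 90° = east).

The pressure-gradient force points toward the northwest (bearing 315°).
Geostrophic balance: in the Northern Hemisphere the Coriolis force deflects motion to the right, so the geostrophic wind blows 90° to the right of the pressure-gradient force (low pressure on the left).
Rotating 315° by 90° clockwise gives 045° — the wind blows toward the northeast.

045°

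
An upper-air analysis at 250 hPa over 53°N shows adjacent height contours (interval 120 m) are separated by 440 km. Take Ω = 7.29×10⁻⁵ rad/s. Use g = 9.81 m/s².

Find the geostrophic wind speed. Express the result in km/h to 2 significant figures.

83 km/h

Coriolis parameter at 53°N:
f = 2Ω sin φ = 2 × 7.29×10⁻⁵ × sin 53° = 1.16×10⁻⁴ s⁻¹
Height gradient: |∂Z/∂n| = 120 m / 440000 m = 2.73×10⁻⁴
On a pressure surface, geostrophic balance gives V_g = (g/f)|∂Z/∂n|:
V_g = 9.81 × 2.73×10⁻⁴ / 1.16×10⁻⁴ = 23.0 m/s
Converting: 23.0 m/s × 3.6 = 83 km/h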